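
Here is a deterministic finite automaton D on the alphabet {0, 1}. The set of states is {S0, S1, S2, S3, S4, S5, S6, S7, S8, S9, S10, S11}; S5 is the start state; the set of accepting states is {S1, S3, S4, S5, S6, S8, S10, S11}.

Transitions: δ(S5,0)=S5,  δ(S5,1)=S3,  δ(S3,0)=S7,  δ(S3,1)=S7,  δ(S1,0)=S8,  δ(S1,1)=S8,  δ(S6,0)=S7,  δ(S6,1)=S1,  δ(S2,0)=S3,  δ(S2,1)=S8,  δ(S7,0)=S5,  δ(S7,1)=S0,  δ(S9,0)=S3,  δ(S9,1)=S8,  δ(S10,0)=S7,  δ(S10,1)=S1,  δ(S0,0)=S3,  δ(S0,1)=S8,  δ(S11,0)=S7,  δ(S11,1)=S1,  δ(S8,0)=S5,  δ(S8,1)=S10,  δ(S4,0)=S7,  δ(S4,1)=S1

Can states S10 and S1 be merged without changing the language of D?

No

States {S2,S4,S6,S9,S11} cannot be reached from the start state, so discard them.
Initial partition by acceptance: {S1,S3,S5,S8,S10} | {S0,S7}.
Split {S1,S3,S5,S8,S10} by δ(·,0) → {S1,S5,S8} and {S3,S10}.
Refine {S1,S5,S8} on symbol 1: members go to different blocks, giving {S5,S8} and {S1}.
Refine {S0,S7} on symbol 0: members go to different blocks, giving {S0} and {S7}.
On input 1, block {S3,S10} splits into {S3} and {S10}.
On input 1, block {S5,S8} splits into {S5} and {S8}.
Stable partition: {S5} | {S0} | {S3} | {S1} | {S7} | {S10} | {S8} — 7 equivalence classes.
S10 and S1 end up in different blocks, so they are distinguishable. For instance, the string '0' is accepted from only S1.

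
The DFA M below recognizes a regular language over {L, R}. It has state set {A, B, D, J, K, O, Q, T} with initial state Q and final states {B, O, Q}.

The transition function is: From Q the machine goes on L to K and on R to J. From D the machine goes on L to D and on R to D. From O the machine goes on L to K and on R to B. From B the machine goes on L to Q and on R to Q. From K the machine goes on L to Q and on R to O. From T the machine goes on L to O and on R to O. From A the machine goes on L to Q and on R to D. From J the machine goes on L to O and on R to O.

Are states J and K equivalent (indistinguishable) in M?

First remove the unreachable states {A,D,T}; 5 states remain.
Start with accepting vs non-accepting: {B,O,Q} | {J,K}.
Split {B,O,Q} by δ(·,L) → {O,Q} and {B}.
Split {O,Q} by δ(·,R) → {O} and {Q}.
Split {J,K} by δ(·,L) → {K} and {J}.
The partition is now stable with 5 blocks: {O} | {K} | {B} | {Q} | {J}.
J and K end up in different blocks, so they are distinguishable. For instance, the string 'LR' is accepted from only J.

No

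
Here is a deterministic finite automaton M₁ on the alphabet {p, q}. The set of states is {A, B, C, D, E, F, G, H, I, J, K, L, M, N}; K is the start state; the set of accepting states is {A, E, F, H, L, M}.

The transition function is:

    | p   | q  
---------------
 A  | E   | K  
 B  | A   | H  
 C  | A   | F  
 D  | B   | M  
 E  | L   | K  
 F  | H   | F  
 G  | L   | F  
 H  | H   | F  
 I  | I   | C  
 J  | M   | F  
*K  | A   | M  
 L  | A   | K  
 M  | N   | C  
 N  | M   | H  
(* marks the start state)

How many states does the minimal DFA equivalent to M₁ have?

6

Reachable states from the start: {A,C,E,F,H,K,L,M,N}. Unreachable: {B,D,G,I,J} — drop them.
Initial partition by acceptance: {A,E,F,H,L,M} | {C,K,N}.
Split {A,E,F,H,L,M} by δ(·,p) → {A,E,F,H,L} and {M}.
Split {A,E,F,H,L} by δ(·,q) → {A,E,L} and {F,H}.
Split {C,K,N} by δ(·,p) → {C,K} and {N}.
On input q, block {C,K} splits into {C} and {K}.
The partition is now stable with 6 blocks: {A,E,L} | {C} | {M} | {F,H} | {N} | {K}.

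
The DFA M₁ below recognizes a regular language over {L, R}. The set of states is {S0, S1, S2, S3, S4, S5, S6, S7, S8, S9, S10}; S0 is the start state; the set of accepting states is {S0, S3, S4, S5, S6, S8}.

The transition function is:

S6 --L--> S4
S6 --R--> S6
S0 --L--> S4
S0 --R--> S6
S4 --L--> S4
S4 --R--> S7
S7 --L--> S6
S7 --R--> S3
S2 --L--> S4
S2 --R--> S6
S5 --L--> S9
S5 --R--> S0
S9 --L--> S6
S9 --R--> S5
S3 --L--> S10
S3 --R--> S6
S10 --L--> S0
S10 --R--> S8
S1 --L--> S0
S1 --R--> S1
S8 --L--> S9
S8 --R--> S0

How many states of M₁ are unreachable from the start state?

2

Starting at S0 and following transitions, the reachable set is {S0, S3, S4, S5, S6, S7, S8, S9, S10}. That leaves S1, S2 unreachable — 2 in total.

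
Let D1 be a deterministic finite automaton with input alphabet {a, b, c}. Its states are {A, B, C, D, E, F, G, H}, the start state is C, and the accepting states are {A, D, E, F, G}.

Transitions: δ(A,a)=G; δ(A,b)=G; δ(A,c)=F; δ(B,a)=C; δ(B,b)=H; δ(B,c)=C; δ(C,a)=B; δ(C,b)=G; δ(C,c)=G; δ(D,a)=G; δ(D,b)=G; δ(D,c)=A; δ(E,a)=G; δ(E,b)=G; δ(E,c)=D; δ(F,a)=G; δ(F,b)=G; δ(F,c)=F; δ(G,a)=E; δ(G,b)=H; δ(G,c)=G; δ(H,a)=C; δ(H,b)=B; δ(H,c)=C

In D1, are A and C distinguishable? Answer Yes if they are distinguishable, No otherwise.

Every state is reachable, so we keep all 8.
Start with accepting vs non-accepting: {A,D,E,F,G} | {B,C,H}.
On input b, block {A,D,E,F,G} splits into {A,D,E,F} and {G}.
Split {B,C,H} by δ(·,b) → {B,H} and {C}.
The partition is now stable with 4 blocks: {A,D,E,F} | {B,H} | {G} | {C}.
A and C end up in different blocks, so they are distinguishable. For instance, the string 'ε' is accepted from only A.

Yes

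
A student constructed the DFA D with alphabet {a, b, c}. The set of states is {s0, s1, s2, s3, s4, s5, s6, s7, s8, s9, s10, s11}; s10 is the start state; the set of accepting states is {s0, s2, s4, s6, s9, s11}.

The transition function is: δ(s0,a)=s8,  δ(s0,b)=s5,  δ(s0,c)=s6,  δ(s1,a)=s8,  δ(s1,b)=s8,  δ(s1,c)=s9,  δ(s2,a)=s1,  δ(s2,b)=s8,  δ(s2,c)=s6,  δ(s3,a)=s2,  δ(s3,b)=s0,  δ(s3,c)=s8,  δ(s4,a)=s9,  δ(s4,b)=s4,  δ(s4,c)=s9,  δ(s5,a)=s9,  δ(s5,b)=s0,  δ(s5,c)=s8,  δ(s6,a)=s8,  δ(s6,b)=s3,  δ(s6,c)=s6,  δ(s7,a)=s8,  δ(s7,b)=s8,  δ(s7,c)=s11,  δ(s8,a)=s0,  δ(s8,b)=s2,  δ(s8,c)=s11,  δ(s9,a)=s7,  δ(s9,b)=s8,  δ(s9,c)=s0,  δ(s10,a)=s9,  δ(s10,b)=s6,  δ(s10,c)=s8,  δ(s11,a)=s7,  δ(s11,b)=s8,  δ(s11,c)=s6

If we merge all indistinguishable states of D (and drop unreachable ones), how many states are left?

5

Reachable states from the start: {s0,s1,s2,s3,s5,s6,s7,s8,s9,s10,s11}. Unreachable: {s4} — drop them.
Start with accepting vs non-accepting: {s0,s2,s6,s9,s11} | {s1,s3,s5,s7,s8,s10}.
On input a, block {s1,s3,s5,s7,s8,s10} splits into {s3,s5,s8,s10} and {s1,s7}.
Split {s0,s2,s6,s9,s11} by δ(·,a) → {s2,s9,s11} and {s0,s6}.
Refine {s3,s5,s8,s10} on symbol a: members go to different blocks, giving {s3,s5,s10} and {s8}.
The partition is now stable with 5 blocks: {s2,s9,s11} | {s3,s5,s10} | {s1,s7} | {s0,s6} | {s8}.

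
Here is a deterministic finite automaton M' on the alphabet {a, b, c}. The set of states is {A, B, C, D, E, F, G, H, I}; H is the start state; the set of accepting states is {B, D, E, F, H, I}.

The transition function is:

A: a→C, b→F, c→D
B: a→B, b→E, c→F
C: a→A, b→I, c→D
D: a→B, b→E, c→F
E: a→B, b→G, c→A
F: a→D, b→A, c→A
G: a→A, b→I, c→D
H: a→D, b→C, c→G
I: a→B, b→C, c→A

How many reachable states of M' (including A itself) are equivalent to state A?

3

All states are reachable from the start state.
Start with accepting vs non-accepting: {B,D,E,F,H,I} | {A,C,G}.
Split {B,D,E,F,H,I} by δ(·,b) → {E,F,H,I} and {B,D}.
Stable partition: {E,F,H,I} | {A,C,G} | {B,D} — 3 equivalence classes.
The equivalence class containing A is {A,C,G}, of size 3.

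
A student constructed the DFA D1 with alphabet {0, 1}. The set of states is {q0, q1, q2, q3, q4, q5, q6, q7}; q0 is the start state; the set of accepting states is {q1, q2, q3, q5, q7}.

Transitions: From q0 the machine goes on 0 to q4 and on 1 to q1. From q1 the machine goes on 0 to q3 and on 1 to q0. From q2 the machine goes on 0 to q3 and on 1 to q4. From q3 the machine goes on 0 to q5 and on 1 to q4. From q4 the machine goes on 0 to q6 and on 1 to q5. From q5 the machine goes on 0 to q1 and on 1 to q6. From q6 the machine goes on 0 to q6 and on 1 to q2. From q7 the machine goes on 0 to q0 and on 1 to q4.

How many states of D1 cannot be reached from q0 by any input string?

No path from q0 leads to q7; the other 7 states are all reachable.

1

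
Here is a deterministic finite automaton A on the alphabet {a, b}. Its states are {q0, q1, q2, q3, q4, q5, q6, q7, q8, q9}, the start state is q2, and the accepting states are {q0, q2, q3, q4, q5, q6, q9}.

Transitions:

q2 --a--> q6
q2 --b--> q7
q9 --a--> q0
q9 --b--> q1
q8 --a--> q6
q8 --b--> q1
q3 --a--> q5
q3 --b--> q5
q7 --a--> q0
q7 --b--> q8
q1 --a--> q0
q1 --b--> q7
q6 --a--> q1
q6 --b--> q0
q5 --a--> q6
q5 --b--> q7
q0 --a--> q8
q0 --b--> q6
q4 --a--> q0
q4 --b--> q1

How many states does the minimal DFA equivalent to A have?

States {q3,q4,q5,q9} cannot be reached from the start state, so discard them.
Initial partition by acceptance: {q0,q2,q6} | {q1,q7,q8}.
On input a, block {q0,q2,q6} splits into {q0,q6} and {q2}.
The partition is now stable with 3 blocks: {q0,q6} | {q1,q7,q8} | {q2}.

3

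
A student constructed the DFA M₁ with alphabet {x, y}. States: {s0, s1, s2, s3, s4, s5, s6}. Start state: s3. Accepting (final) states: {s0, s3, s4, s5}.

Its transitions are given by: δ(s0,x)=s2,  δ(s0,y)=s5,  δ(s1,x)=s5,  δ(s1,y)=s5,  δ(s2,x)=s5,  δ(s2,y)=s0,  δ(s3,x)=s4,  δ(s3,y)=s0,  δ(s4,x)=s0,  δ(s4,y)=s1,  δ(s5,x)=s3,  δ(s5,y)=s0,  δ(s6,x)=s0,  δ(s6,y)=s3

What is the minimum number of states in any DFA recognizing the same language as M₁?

States {s6} cannot be reached from the start state, so discard them.
P0 = {s0,s3,s4,s5} | {s1,s2}.
On input x, block {s0,s3,s4,s5} splits into {s3,s4,s5} and {s0}.
On input x, block {s3,s4,s5} splits into {s3,s5} and {s4}.
On input x, block {s3,s5} splits into {s3} and {s5}.
On input y, block {s1,s2} splits into {s1} and {s2}.
No further refinement is possible. Final partition (6 blocks): {s3} | {s1} | {s0} | {s4} | {s5} | {s2}.

6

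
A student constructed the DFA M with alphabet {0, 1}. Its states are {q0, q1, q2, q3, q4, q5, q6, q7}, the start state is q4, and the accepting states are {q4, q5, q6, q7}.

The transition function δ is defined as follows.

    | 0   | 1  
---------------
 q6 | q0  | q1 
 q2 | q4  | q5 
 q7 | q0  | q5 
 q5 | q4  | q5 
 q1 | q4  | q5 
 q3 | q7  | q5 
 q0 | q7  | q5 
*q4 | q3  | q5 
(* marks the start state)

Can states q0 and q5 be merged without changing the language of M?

Reachable states from the start: {q0,q3,q4,q5,q7}. Unreachable: {q1,q2,q6} — drop them.
Start with accepting vs non-accepting: {q4,q5,q7} | {q0,q3}.
Split {q4,q5,q7} by δ(·,0) → {q4,q7} and {q5}.
The partition is now stable with 3 blocks: {q4,q7} | {q0,q3} | {q5}.
q0 and q5 end up in different blocks, so they are distinguishable. For instance, the string 'ε' is accepted from only q5.

No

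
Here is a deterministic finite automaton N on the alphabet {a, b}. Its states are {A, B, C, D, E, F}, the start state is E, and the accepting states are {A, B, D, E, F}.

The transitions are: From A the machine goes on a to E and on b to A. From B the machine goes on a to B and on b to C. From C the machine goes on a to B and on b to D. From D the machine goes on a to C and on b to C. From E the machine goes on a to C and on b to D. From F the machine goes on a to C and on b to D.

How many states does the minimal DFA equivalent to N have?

4

States {A,F} cannot be reached from the start state, so discard them.
Start with accepting vs non-accepting: {B,D,E} | {C}.
On input a, block {B,D,E} splits into {D,E} and {B}.
Refine {D,E} on symbol b: members go to different blocks, giving {D} and {E}.
Stable partition: {D} | {C} | {B} | {E} — 4 equivalence classes.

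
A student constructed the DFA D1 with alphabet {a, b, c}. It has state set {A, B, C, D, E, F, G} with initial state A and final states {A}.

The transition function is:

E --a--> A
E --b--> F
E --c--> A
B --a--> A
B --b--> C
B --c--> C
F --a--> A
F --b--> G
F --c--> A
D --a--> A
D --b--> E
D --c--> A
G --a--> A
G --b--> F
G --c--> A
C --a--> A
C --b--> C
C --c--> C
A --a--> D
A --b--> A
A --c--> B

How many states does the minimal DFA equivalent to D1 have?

Every state is reachable, so we keep all 7.
P0 = {A} | {B,C,D,E,F,G}.
On input c, block {B,C,D,E,F,G} splits into {D,E,F,G} and {B,C}.
No further refinement is possible. Final partition (3 blocks): {A} | {D,E,F,G} | {B,C}.

3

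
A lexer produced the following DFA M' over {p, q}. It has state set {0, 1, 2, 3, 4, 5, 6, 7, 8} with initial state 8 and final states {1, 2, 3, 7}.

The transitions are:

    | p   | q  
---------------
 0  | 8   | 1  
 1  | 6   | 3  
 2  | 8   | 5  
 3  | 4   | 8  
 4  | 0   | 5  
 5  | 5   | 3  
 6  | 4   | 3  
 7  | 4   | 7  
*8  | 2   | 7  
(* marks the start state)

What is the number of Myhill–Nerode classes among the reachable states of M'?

9

All states are reachable from the start state.
Initial partition by acceptance: {1,2,3,7} | {0,4,5,6,8}.
Split {1,2,3,7} by δ(·,q) → {1,7} and {2,3}.
On input q, block {1,7} splits into {1} and {7}.
Refine {0,4,5,6,8} on symbol p: members go to different blocks, giving {0,4,5,6} and {8}.
Split {0,4,5,6} by δ(·,p) → {4,5,6} and {0}.
Refine {4,5,6} on symbol p: members go to different blocks, giving {5,6} and {4}.
Refine {5,6} on symbol p: members go to different blocks, giving {5} and {6}.
On input p, block {2,3} splits into {2} and {3}.
No further refinement is possible. Final partition (9 blocks): {1} | {5} | {2} | {7} | {8} | {0} | {4} | {6} | {3}.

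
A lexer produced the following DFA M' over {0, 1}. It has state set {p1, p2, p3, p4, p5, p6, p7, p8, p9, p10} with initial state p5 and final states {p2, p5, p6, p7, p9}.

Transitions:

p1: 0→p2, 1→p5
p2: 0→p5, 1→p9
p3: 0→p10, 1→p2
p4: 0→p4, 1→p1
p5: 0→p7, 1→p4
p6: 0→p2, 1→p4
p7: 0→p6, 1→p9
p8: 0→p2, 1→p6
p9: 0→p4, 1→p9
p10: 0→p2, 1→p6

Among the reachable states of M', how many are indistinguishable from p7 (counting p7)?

First remove the unreachable states {p3,p8,p10}; 7 states remain.
Initial partition by acceptance: {p2,p5,p6,p7,p9} | {p1,p4}.
Split {p2,p5,p6,p7,p9} by δ(·,0) → {p2,p5,p6,p7} and {p9}.
Refine {p2,p5,p6,p7} on symbol 1: members go to different blocks, giving {p2,p7} and {p5,p6}.
On input 0, block {p1,p4} splits into {p1} and {p4}.
No further refinement is possible. Final partition (5 blocks): {p2,p7} | {p1} | {p9} | {p5,p6} | {p4}.
State p7 belongs to the block {p2,p7}, which has 2 states.

2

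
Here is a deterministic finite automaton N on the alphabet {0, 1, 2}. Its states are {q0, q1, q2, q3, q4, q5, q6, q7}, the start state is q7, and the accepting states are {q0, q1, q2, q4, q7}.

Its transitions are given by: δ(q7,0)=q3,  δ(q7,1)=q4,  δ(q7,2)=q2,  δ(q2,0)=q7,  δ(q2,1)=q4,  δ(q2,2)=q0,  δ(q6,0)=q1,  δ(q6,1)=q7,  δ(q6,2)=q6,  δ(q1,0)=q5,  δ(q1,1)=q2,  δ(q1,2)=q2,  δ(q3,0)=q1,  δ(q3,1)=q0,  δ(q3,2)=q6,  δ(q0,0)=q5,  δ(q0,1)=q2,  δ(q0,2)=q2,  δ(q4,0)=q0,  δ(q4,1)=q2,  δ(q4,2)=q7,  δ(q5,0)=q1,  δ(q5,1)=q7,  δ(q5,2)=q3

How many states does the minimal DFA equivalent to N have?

3

Start with accepting vs non-accepting: {q0,q1,q2,q4,q7} | {q3,q5,q6}.
Split {q0,q1,q2,q4,q7} by δ(·,0) → {q0,q1,q7} and {q2,q4}.
Stable partition: {q0,q1,q7} | {q3,q5,q6} | {q2,q4} — 3 equivalence classes.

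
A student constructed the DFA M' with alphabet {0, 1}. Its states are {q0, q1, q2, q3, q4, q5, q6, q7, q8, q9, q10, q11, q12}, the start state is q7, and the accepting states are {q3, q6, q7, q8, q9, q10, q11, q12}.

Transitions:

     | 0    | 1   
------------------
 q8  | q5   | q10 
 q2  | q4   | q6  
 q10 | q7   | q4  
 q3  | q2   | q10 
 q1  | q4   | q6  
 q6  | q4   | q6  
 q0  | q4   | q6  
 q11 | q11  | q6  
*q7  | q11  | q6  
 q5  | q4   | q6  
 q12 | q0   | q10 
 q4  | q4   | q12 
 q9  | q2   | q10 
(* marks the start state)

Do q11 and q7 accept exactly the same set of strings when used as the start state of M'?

Reachable states from the start: {q0,q4,q6,q7,q10,q11,q12}. Unreachable: {q1,q2,q3,q5,q8,q9} — drop them.
Start with accepting vs non-accepting: {q6,q7,q10,q11,q12} | {q0,q4}.
Refine {q6,q7,q10,q11,q12} on symbol 0: members go to different blocks, giving {q7,q10,q11} and {q6,q12}.
On input 1, block {q7,q10,q11} splits into {q7,q11} and {q10}.
Split {q6,q12} by δ(·,1) → {q6} and {q12}.
Split {q0,q4} by δ(·,1) → {q0} and {q4}.
No further refinement is possible. Final partition (6 blocks): {q7,q11} | {q0} | {q6} | {q10} | {q12} | {q4}.
q11 and q7 lie in the same block of the stable partition, so they are equivalent — no string distinguishes them.

Yes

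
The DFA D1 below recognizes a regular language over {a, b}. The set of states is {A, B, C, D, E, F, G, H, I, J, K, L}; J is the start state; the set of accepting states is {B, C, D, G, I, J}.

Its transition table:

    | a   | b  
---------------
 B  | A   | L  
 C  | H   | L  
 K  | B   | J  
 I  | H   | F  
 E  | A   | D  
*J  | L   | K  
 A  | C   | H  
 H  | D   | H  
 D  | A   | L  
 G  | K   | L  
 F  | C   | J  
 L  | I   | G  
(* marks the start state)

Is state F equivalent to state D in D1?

Reachable states from the start: {A,B,C,D,F,G,H,I,J,K,L}. Unreachable: {E} — drop them.
Initial partition by acceptance: {B,C,D,G,I,J} | {A,F,H,K,L}.
On input b, block {A,F,H,K,L} splits into {F,K,L} and {A,H}.
On input a, block {B,C,D,G,I,J} splits into {B,C,D,I} and {G,J}.
Stable partition: {B,C,D,I} | {F,K,L} | {A,H} | {G,J} — 4 equivalence classes.
F and D end up in different blocks, so they are distinguishable. For instance, the string 'ε' is accepted from only D.

No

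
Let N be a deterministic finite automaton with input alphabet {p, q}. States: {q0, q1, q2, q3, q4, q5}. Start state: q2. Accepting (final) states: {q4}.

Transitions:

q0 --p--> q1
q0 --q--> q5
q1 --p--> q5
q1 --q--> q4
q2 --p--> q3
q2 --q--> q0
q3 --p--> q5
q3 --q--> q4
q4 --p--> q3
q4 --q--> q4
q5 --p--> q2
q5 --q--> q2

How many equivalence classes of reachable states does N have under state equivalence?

5

All states are reachable from the start state.
Initial partition by acceptance: {q4} | {q0,q1,q2,q3,q5}.
Refine {q0,q1,q2,q3,q5} on symbol q: members go to different blocks, giving {q0,q2,q5} and {q1,q3}.
On input p, block {q0,q2,q5} splits into {q0,q2} and {q5}.
Split {q0,q2} by δ(·,q) → {q0} and {q2}.
Stable partition: {q4} | {q0} | {q1,q3} | {q5} | {q2} — 5 equivalence classes.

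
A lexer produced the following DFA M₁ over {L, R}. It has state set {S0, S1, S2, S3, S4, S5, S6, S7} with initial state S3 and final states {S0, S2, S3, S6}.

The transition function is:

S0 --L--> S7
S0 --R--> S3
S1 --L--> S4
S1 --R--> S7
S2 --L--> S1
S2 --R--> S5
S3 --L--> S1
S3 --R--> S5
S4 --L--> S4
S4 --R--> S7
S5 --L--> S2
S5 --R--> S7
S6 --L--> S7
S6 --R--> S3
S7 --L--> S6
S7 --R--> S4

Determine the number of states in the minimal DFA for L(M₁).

5

Reachable states from the start: {S1,S2,S3,S4,S5,S6,S7}. Unreachable: {S0} — drop them.
P0 = {S2,S3,S6} | {S1,S4,S5,S7}.
Refine {S2,S3,S6} on symbol R: members go to different blocks, giving {S2,S3} and {S6}.
Split {S1,S4,S5,S7} by δ(·,L) → {S1,S4} and {S5} and {S7}.
Stable partition: {S2,S3} | {S1,S4} | {S6} | {S5} | {S7} — 5 equivalence classes.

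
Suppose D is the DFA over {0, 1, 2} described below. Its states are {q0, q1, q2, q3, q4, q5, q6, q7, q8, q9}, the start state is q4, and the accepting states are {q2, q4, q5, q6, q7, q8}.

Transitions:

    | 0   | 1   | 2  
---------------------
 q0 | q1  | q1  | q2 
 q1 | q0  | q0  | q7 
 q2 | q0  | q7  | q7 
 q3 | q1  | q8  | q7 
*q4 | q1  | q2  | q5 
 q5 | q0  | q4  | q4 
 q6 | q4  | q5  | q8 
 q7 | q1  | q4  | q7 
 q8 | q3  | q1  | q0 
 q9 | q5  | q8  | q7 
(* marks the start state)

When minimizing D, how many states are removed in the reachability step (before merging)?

4

Starting at q4 and following transitions, the reachable set is {q0, q1, q2, q4, q5, q7}. That leaves q3, q6, q8, q9 unreachable — 4 in total.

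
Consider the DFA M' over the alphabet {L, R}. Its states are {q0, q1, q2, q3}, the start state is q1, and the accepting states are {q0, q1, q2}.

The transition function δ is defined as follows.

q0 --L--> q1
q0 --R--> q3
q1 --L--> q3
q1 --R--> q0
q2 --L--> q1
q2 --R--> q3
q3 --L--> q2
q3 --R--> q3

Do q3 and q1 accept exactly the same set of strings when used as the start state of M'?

No

All states are reachable from the start state.
P0 = {q0,q1,q2} | {q3}.
Split {q0,q1,q2} by δ(·,L) → {q0,q2} and {q1}.
Stable partition: {q0,q2} | {q3} | {q1} — 3 equivalence classes.
q3 and q1 end up in different blocks, so they are distinguishable. For instance, the string 'ε' is accepted from only q1.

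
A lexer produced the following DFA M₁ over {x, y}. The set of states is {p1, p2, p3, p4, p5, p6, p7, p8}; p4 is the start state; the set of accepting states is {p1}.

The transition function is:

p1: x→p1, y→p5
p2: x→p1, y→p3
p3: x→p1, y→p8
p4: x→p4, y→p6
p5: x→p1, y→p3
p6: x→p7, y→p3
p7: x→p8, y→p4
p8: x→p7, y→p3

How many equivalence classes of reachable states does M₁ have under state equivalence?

6

Reachable states from the start: {p1,p3,p4,p5,p6,p7,p8}. Unreachable: {p2} — drop them.
Start with accepting vs non-accepting: {p1} | {p3,p4,p5,p6,p7,p8}.
Refine {p3,p4,p5,p6,p7,p8} on symbol x: members go to different blocks, giving {p4,p6,p7,p8} and {p3,p5}.
Split {p4,p6,p7,p8} by δ(·,y) → {p4,p7} and {p6,p8}.
Refine {p4,p7} on symbol x: members go to different blocks, giving {p4} and {p7}.
Refine {p3,p5} on symbol y: members go to different blocks, giving {p3} and {p5}.
No further refinement is possible. Final partition (6 blocks): {p1} | {p4} | {p3} | {p6,p8} | {p7} | {p5}.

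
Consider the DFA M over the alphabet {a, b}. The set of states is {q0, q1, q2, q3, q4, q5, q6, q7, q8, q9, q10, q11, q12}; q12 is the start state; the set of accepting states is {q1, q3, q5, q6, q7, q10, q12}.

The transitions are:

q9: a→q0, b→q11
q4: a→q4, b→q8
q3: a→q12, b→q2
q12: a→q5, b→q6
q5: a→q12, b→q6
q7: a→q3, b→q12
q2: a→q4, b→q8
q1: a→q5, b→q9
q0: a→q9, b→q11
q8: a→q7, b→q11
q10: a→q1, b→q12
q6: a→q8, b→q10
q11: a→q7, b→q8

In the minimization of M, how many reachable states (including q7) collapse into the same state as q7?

Every state is reachable, so we keep all 13.
Initial partition by acceptance: {q1,q3,q5,q6,q7,q10,q12} | {q0,q2,q4,q8,q9,q11}.
Refine {q1,q3,q5,q6,q7,q10,q12} on symbol a: members go to different blocks, giving {q1,q3,q5,q7,q10,q12} and {q6}.
Split {q1,q3,q5,q7,q10,q12} by δ(·,b) → {q1,q3} and {q5,q12} and {q7,q10}.
Split {q0,q2,q4,q8,q9,q11} by δ(·,a) → {q0,q2,q4,q9} and {q8,q11}.
Stable partition: {q1,q3} | {q0,q2,q4,q9} | {q6} | {q5,q12} | {q7,q10} | {q8,q11} — 6 equivalence classes.
State q7 belongs to the block {q7,q10}, which has 2 states.

2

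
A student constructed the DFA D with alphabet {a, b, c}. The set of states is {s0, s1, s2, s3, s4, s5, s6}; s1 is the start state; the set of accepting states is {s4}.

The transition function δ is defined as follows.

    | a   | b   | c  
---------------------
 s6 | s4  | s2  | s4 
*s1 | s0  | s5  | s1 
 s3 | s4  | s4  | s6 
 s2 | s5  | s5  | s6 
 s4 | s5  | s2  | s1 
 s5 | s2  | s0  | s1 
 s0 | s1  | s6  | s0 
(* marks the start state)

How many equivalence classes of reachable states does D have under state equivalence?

6

States {s3} cannot be reached from the start state, so discard them.
Initial partition by acceptance: {s4} | {s0,s1,s2,s5,s6}.
On input a, block {s0,s1,s2,s5,s6} splits into {s0,s1,s2,s5} and {s6}.
Refine {s0,s1,s2,s5} on symbol b: members go to different blocks, giving {s1,s2,s5} and {s0}.
On input a, block {s1,s2,s5} splits into {s2,s5} and {s1}.
Split {s2,s5} by δ(·,b) → {s2} and {s5}.
No further refinement is possible. Final partition (6 blocks): {s4} | {s2} | {s6} | {s0} | {s1} | {s5}.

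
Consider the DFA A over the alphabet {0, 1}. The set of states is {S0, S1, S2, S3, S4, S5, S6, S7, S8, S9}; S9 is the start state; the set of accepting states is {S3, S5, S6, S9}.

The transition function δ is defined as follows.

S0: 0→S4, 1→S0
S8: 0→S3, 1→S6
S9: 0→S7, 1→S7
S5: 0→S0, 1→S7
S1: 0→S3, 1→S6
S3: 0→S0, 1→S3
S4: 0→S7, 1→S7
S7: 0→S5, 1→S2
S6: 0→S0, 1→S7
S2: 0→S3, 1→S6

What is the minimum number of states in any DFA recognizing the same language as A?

7

Reachable states from the start: {S0,S2,S3,S4,S5,S6,S7,S9}. Unreachable: {S1,S8} — drop them.
P0 = {S3,S5,S6,S9} | {S0,S2,S4,S7}.
Refine {S3,S5,S6,S9} on symbol 1: members go to different blocks, giving {S5,S6,S9} and {S3}.
Split {S0,S2,S4,S7} by δ(·,0) → {S0,S4} and {S2} and {S7}.
Split {S5,S6,S9} by δ(·,0) → {S5,S6} and {S9}.
Refine {S0,S4} on symbol 0: members go to different blocks, giving {S0} and {S4}.
The partition is now stable with 7 blocks: {S5,S6} | {S0} | {S3} | {S2} | {S7} | {S9} | {S4}.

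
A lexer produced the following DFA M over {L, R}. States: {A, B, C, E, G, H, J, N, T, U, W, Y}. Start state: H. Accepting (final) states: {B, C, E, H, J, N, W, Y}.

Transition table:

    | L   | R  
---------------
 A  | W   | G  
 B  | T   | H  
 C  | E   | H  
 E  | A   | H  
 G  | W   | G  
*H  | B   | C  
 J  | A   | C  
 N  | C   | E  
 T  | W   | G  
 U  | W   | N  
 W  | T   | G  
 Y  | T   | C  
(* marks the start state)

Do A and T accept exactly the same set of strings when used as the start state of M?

First remove the unreachable states {J,N,U,Y}; 8 states remain.
Start with accepting vs non-accepting: {B,C,E,H,W} | {A,G,T}.
Split {B,C,E,H,W} by δ(·,L) → {B,E,W} and {C,H}.
Split {B,E,W} by δ(·,R) → {B,E} and {W}.
Stable partition: {B,E} | {A,G,T} | {C,H} | {W} — 4 equivalence classes.
A and T lie in the same block of the stable partition, so they are equivalent — no string distinguishes them.

Yes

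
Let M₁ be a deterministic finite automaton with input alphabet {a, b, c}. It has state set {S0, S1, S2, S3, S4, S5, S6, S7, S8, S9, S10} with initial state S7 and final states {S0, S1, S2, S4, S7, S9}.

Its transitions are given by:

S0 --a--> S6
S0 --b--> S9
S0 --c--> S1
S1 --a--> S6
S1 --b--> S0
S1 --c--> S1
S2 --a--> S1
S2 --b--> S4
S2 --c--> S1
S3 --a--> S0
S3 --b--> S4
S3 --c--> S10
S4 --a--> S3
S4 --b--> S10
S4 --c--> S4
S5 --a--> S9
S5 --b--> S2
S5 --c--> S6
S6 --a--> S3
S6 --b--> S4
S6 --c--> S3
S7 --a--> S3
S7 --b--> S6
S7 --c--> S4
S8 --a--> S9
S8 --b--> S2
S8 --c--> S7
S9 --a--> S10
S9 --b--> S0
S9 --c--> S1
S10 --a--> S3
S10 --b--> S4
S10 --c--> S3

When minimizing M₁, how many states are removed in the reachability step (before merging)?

No path from S7 leads to S2, S5, S8; the other 8 states are all reachable.

3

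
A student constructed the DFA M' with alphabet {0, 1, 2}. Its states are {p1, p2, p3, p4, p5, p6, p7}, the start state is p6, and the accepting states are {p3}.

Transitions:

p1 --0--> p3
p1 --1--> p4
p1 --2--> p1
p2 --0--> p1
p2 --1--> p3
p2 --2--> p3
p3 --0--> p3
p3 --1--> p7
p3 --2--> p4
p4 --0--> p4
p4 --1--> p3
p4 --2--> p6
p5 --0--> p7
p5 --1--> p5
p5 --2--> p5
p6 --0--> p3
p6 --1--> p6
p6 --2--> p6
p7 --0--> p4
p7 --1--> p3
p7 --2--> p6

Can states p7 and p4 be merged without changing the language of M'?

First remove the unreachable states {p1,p2,p5}; 4 states remain.
P0 = {p3} | {p4,p6,p7}.
On input 0, block {p4,p6,p7} splits into {p4,p7} and {p6}.
Stable partition: {p3} | {p4,p7} | {p6} — 3 equivalence classes.
p7 and p4 lie in the same block of the stable partition, so they are equivalent — no string distinguishes them.

Yes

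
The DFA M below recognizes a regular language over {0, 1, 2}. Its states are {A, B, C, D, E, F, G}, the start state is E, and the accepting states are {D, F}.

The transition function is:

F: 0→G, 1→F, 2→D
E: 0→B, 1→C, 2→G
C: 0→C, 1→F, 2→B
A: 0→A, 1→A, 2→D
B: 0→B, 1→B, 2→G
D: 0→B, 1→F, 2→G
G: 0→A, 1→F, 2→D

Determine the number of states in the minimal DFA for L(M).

7

Initial partition by acceptance: {D,F} | {A,B,C,E,G}.
On input 2, block {D,F} splits into {D} and {F}.
On input 1, block {A,B,C,E,G} splits into {A,B,E} and {C,G}.
Split {A,B,E} by δ(·,1) → {A,B} and {E}.
Refine {A,B} on symbol 2: members go to different blocks, giving {A} and {B}.
Refine {C,G} on symbol 0: members go to different blocks, giving {C} and {G}.
Stable partition: {D} | {A} | {F} | {C} | {E} | {B} | {G} — 7 equivalence classes.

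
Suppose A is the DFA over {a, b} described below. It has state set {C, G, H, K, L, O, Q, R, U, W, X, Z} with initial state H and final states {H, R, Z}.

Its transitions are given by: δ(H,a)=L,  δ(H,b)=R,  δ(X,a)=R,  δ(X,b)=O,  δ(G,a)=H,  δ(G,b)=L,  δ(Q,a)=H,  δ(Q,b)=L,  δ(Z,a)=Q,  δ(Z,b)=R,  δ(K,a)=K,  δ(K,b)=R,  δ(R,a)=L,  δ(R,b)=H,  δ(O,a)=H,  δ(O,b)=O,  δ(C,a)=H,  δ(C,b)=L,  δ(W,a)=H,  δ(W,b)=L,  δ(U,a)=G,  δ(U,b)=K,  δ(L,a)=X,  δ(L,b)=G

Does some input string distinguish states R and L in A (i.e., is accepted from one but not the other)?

Yes

States {C,K,Q,U,W,Z} cannot be reached from the start state, so discard them.
Initial partition by acceptance: {H,R} | {G,L,O,X}.
On input a, block {G,L,O,X} splits into {G,O,X} and {L}.
On input b, block {G,O,X} splits into {O,X} and {G}.
The partition is now stable with 4 blocks: {H,R} | {O,X} | {L} | {G}.
R and L end up in different blocks, so they are distinguishable. For instance, the string 'ε' is accepted from only R.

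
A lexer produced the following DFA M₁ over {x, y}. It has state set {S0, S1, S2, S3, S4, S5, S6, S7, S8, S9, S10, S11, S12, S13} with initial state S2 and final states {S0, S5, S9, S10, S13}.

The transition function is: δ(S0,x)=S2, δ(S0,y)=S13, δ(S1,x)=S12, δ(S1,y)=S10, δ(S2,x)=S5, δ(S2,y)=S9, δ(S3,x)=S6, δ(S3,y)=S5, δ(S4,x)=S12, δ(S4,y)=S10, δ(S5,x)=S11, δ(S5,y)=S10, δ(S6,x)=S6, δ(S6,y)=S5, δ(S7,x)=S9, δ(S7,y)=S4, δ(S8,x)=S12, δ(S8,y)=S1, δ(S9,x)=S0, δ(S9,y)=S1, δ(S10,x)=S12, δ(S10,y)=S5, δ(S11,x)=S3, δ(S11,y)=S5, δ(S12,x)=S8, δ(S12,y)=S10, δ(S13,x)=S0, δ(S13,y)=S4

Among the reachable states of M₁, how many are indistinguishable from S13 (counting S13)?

2

Reachable states from the start: {S0,S1,S2,S3,S4,S5,S6,S8,S9,S10,S11,S12,S13}. Unreachable: {S7} — drop them.
Initial partition by acceptance: {S0,S5,S9,S10,S13} | {S1,S2,S3,S4,S6,S8,S11,S12}.
Split {S0,S5,S9,S10,S13} by δ(·,x) → {S0,S5,S10} and {S9,S13}.
Refine {S0,S5,S10} on symbol y: members go to different blocks, giving {S5,S10} and {S0}.
Split {S1,S2,S3,S4,S6,S8,S11,S12} by δ(·,x) → {S1,S3,S4,S6,S8,S11,S12} and {S2}.
Split {S1,S3,S4,S6,S8,S11,S12} by δ(·,y) → {S1,S3,S4,S6,S11,S12} and {S8}.
Refine {S1,S3,S4,S6,S11,S12} on symbol x: members go to different blocks, giving {S1,S3,S4,S6,S11} and {S12}.
On input x, block {S5,S10} splits into {S5} and {S10}.
Split {S1,S3,S4,S6,S11} by δ(·,x) → {S3,S6,S11} and {S1,S4}.
Stable partition: {S5} | {S3,S6,S11} | {S9,S13} | {S0} | {S2} | {S8} | {S12} | {S10} | {S1,S4} — 9 equivalence classes.
The equivalence class containing S13 is {S9,S13}, of size 2.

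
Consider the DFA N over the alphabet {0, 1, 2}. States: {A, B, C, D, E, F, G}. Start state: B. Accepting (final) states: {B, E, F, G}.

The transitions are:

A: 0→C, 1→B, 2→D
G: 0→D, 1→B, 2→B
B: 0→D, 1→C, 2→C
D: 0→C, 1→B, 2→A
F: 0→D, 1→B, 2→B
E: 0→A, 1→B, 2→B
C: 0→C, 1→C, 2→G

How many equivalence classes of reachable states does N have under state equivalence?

4

First remove the unreachable states {E,F}; 5 states remain.
Start with accepting vs non-accepting: {B,G} | {A,C,D}.
Split {B,G} by δ(·,1) → {B} and {G}.
Refine {A,C,D} on symbol 1: members go to different blocks, giving {A,D} and {C}.
The partition is now stable with 4 blocks: {B} | {A,D} | {G} | {C}.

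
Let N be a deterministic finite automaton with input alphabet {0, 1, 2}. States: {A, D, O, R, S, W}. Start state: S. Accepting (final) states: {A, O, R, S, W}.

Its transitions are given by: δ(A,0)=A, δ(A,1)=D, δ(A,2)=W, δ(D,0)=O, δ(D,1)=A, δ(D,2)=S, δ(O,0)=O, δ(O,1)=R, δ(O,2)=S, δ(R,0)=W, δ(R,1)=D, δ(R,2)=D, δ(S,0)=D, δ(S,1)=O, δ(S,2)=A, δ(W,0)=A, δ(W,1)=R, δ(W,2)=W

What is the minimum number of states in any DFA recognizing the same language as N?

6

All states are reachable from the start state.
Initial partition by acceptance: {A,O,R,S,W} | {D}.
Split {A,O,R,S,W} by δ(·,0) → {A,O,R,W} and {S}.
Split {A,O,R,W} by δ(·,1) → {A,R} and {O,W}.
On input 0, block {A,R} splits into {R} and {A}.
On input 0, block {O,W} splits into {W} and {O}.
The partition is now stable with 6 blocks: {R} | {D} | {S} | {W} | {A} | {O}.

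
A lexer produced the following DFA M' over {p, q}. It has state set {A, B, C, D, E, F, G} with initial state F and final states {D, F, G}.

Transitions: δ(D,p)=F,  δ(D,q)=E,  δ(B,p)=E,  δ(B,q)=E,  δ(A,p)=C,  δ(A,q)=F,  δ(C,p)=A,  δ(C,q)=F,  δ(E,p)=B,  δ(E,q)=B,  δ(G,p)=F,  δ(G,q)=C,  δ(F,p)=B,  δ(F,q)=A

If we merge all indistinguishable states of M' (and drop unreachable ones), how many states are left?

First remove the unreachable states {D,G}; 5 states remain.
Initial partition by acceptance: {F} | {A,B,C,E}.
Split {A,B,C,E} by δ(·,q) → {A,C} and {B,E}.
Stable partition: {F} | {A,C} | {B,E} — 3 equivalence classes.

3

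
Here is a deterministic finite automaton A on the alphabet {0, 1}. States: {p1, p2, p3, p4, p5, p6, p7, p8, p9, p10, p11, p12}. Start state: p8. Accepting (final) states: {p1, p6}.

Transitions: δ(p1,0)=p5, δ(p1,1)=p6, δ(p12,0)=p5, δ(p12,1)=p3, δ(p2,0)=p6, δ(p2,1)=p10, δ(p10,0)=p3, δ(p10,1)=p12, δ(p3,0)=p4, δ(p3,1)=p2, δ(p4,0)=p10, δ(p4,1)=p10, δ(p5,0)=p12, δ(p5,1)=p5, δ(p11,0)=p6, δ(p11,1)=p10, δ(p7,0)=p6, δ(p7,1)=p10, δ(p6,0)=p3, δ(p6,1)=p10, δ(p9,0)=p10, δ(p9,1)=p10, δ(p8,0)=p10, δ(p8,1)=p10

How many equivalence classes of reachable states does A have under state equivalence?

7

Reachable states from the start: {p2,p3,p4,p5,p6,p8,p10,p12}. Unreachable: {p1,p7,p9,p11} — drop them.
P0 = {p6} | {p2,p3,p4,p5,p8,p10,p12}.
Refine {p2,p3,p4,p5,p8,p10,p12} on symbol 0: members go to different blocks, giving {p3,p4,p5,p8,p10,p12} and {p2}.
Split {p3,p4,p5,p8,p10,p12} by δ(·,1) → {p4,p5,p8,p10,p12} and {p3}.
Refine {p4,p5,p8,p10,p12} on symbol 0: members go to different blocks, giving {p4,p5,p8,p12} and {p10}.
On input 0, block {p4,p5,p8,p12} splits into {p4,p8} and {p5,p12}.
Split {p5,p12} by δ(·,1) → {p5} and {p12}.
No further refinement is possible. Final partition (7 blocks): {p6} | {p4,p8} | {p2} | {p3} | {p10} | {p5} | {p12}.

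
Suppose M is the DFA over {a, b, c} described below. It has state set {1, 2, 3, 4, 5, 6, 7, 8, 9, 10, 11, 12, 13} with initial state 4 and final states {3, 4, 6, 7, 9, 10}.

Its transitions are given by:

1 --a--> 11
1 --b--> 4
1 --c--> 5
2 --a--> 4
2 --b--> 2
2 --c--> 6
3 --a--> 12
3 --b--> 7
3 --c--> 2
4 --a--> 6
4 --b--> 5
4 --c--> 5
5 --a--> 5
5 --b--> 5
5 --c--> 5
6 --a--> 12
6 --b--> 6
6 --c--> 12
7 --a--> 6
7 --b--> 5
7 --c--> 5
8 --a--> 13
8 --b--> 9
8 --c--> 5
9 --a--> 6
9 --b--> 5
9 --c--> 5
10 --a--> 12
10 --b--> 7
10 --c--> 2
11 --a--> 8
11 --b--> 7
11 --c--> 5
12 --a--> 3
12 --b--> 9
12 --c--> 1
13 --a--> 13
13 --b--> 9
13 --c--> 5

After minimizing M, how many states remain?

7

Reachable states from the start: {1,2,3,4,5,6,7,8,9,11,12,13}. Unreachable: {10} — drop them.
Start with accepting vs non-accepting: {3,4,6,7,9} | {1,2,5,8,11,12,13}.
Refine {3,4,6,7,9} on symbol a: members go to different blocks, giving {4,7,9} and {3,6}.
On input a, block {1,2,5,8,11,12,13} splits into {1,5,8,11,13} and {2} and {12}.
On input b, block {1,5,8,11,13} splits into {1,8,11,13} and {5}.
On input b, block {3,6} splits into {3} and {6}.
No further refinement is possible. Final partition (7 blocks): {4,7,9} | {1,8,11,13} | {3} | {2} | {12} | {5} | {6}.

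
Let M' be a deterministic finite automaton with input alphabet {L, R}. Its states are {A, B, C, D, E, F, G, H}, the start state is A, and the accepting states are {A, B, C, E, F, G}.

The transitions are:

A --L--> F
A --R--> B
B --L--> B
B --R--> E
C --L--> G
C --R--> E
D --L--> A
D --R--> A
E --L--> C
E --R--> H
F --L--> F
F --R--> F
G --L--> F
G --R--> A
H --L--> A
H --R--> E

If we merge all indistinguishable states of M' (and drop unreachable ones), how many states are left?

7

Reachable states from the start: {A,B,C,E,F,G,H}. Unreachable: {D} — drop them.
P0 = {A,B,C,E,F,G} | {H}.
Split {A,B,C,E,F,G} by δ(·,R) → {A,B,C,F,G} and {E}.
Split {A,B,C,F,G} by δ(·,R) → {A,F,G} and {B,C}.
On input R, block {A,F,G} splits into {F,G} and {A}.
On input R, block {F,G} splits into {F} and {G}.
Refine {B,C} on symbol L: members go to different blocks, giving {B} and {C}.
The partition is now stable with 7 blocks: {F} | {H} | {E} | {B} | {A} | {G} | {C}.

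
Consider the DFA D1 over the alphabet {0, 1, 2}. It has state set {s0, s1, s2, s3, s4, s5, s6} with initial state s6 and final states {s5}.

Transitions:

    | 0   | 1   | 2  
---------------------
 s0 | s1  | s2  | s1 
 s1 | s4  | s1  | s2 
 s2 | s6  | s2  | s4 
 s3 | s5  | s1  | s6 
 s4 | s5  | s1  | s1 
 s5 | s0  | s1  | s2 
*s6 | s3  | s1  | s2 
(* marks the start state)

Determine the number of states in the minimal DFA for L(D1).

5

Initial partition by acceptance: {s5} | {s0,s1,s2,s3,s4,s6}.
Split {s0,s1,s2,s3,s4,s6} by δ(·,0) → {s0,s1,s2,s6} and {s3,s4}.
On input 0, block {s0,s1,s2,s6} splits into {s0,s2} and {s1,s6}.
Split {s0,s2} by δ(·,2) → {s0} and {s2}.
The partition is now stable with 5 blocks: {s5} | {s0} | {s3,s4} | {s1,s6} | {s2}.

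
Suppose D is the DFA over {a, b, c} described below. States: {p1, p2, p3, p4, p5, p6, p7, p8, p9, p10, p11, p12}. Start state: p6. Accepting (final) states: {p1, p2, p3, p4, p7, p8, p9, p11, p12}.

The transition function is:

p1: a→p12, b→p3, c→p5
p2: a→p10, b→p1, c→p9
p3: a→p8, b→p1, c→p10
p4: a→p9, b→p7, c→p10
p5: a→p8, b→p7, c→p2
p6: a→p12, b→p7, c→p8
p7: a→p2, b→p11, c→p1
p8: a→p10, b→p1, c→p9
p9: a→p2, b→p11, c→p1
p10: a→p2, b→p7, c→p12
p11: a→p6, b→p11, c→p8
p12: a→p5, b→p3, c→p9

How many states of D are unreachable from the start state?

1

Starting at p6 and following transitions, the reachable set is {p1, p2, p3, p5, p6, p7, p8, p9, p10, p11, p12}. That leaves p4 unreachable — 1 in total.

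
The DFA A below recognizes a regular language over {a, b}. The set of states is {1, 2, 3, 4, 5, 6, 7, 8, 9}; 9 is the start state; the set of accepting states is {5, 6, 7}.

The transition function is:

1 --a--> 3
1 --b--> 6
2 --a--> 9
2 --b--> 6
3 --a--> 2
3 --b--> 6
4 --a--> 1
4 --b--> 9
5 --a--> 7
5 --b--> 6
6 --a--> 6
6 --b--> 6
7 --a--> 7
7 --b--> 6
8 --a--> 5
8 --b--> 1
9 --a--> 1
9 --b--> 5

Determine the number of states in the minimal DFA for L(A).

First remove the unreachable states {4,8}; 7 states remain.
Initial partition by acceptance: {5,6,7} | {1,2,3,9}.
Stable partition: {5,6,7} | {1,2,3,9} — 2 equivalence classes.

2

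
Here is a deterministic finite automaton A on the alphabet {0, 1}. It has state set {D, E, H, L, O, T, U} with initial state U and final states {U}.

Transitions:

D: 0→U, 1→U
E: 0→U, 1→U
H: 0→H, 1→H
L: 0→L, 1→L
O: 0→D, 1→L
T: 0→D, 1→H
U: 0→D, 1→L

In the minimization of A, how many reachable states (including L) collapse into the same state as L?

Reachable states from the start: {D,L,U}. Unreachable: {E,H,O,T} — drop them.
Start with accepting vs non-accepting: {U} | {D,L}.
Refine {D,L} on symbol 0: members go to different blocks, giving {D} and {L}.
No further refinement is possible. Final partition (3 blocks): {U} | {D} | {L}.
The equivalence class containing L is {L}, of size 1.

1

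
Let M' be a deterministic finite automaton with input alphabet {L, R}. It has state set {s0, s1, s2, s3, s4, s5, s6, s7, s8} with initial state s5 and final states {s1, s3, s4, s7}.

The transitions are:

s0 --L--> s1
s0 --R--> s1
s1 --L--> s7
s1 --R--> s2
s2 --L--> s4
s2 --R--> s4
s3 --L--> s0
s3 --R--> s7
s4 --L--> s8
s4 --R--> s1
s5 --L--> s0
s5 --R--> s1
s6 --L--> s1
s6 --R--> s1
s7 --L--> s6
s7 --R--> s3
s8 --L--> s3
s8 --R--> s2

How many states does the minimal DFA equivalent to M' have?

7

All states are reachable from the start state.
P0 = {s1,s3,s4,s7} | {s0,s2,s5,s6,s8}.
On input L, block {s1,s3,s4,s7} splits into {s3,s4,s7} and {s1}.
On input R, block {s3,s4,s7} splits into {s3,s7} and {s4}.
On input L, block {s0,s2,s5,s6,s8} splits into {s0,s6} and {s2} and {s5} and {s8}.
Stable partition: {s3,s7} | {s0,s6} | {s1} | {s4} | {s2} | {s5} | {s8} — 7 equivalence classes.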